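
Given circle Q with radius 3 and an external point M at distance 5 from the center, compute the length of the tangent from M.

tangent = √(d² - r²) = √(5² - 3²) = √(25 - 9) = √16 = 4

4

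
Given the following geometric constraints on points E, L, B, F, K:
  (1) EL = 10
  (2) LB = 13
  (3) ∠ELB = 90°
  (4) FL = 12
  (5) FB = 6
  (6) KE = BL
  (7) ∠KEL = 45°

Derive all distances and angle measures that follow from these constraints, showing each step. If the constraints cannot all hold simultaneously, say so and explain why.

The constraints are consistent.

From the given relations:
  KE = BL = 13

Step 1: From EL = 10, LB = 13, and ∠ELB = 90°, by the law of cosines:
  EB² = EL² + LB² - 2·EL·LB·cos(90°) = 100 + 169 - 0 = 269
  EB ≈ 16.4

Step 2: From LE = 10, EK = 13, and ∠LEK = 45°, by the law of cosines:
  LK² = LE² + EK² - 2·LE·EK·cos(45°) = 100 + 169 - 183.8 = 85.15
  LK ≈ 9.23

Step 3: From LB = 13, LF = 12, BF = 6, by the inverse law of cosines:
  cos(∠BLF) = (LB² + LF² - BF²) / (2·LB·LF)
  ∠BLF = 27.4°

Step 4: From BF = 6, BL = 13, FL = 12, by the inverse law of cosines:
  cos(∠FBL) = (BF² + BL² - FL²) / (2·BF·BL)
  ∠FBL = 66.98°

Step 5: From FB = 6, FL = 12, BL = 13, by the inverse law of cosines:
  cos(∠BFL) = (FB² + FL² - BL²) / (2·FB·FL)
  ∠BFL = 85.62°

Step 6: From EB = 16.4, EL = 10, BL = 13, by the inverse law of cosines:
  cos(∠BEL) = (EB² + EL² - BL²) / (2·EB·EL)
  ∠BEL = 52.43°

Step 7: From LE = 10, LK = 9.23, EK = 13, by the inverse law of cosines:
  cos(∠ELK) = (LE² + LK² - EK²) / (2·LE·LK)
  ∠ELK = 84.98°

Step 8: From BE = 16.4, BL = 13, EL = 10, by the inverse law of cosines:
  cos(∠EBL) = (BE² + BL² - EL²) / (2·BE·BL)
  ∠EBL = 37.57°

Step 9: From KE = 13, KL = 9.23, EL = 10, by the inverse law of cosines:
  cos(∠EKL) = (KE² + KL² - EL²) / (2·KE·KL)
  ∠EKL = 50.02°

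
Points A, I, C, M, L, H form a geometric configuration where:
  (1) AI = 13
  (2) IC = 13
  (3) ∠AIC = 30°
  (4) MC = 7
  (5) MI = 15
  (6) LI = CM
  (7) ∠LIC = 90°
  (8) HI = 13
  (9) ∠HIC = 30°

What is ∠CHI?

Step 1: By the law of cosines on triangle HIC: HC² = 13² + 13² − 2·13·13·cos(30°) = 45.28, so HC ≈ 6.73.
Step 2: By the inverse law of cosines on triangle CHI: cos(∠CHI) = (6.73² + 13² − 13²) / (2·6.73·13) = 45.28/174.96 = 0.2588, so ∠CHI = 75°.

Therefore, the measure of angle ∠CHI = 75°.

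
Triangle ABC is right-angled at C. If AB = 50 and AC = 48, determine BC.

By the Pythagorean theorem: BC^2 = AB^2 - AC^2
BC^2 = 50^2 - 48^2 = 2500 - 2304 = 196
BC = sqrt(196) = 14

14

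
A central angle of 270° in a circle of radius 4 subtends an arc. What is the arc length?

Arc length = 2πr × θ/360
= 2π × 4 × 3/4
= 6*pi

6*pi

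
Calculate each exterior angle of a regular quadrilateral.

Each exterior angle of a regular n-gon is 360 / n.
For n = 4: 360 / 4 = 90 degrees.

90 degrees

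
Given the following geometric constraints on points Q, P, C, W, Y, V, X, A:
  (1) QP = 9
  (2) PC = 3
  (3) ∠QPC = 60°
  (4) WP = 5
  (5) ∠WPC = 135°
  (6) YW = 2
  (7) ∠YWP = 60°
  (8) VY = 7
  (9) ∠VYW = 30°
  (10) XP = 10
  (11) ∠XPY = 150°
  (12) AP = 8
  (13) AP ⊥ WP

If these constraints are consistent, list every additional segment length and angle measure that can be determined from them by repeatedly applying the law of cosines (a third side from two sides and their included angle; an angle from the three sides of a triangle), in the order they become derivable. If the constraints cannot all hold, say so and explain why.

The constraints are consistent. Derivable facts, in order:
After 1 step:
- CW ≈ 7.43
- PY = √19
- QC = 3·√7
- WA = √89
- WV ≈ 5.36
After 2 steps:
- YX ≈ 13.95
- ∠AWP = 57.99°
- ∠CQP = 19.11°
- ∠CWP = 16.59°
- ∠PAW = 32.01°
- ∠PCQ = 100.89°
- ∠PCW = 28.41°
- ∠PYW = 96.59°
- ∠VWY = 139.25°
- ∠WPY = 23.41°
- ∠WVY = 10.75°
After 3 steps:
- ∠PXY = 8.99°
- ∠PYX = 21.01°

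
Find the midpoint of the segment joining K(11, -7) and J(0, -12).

The midpoint is the average of the coordinates:
x: (11 + 0)/2 = 11/2
y: (-7 + -12)/2 = -19/2
Midpoint = (11/2, -19/2)

(11/2, -19/2)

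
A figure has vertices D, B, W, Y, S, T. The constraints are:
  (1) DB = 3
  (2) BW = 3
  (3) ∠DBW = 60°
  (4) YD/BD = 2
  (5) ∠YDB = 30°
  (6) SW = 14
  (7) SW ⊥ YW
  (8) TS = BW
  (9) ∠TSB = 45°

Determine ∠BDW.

Step 1: By the law of cosines on triangle DBW: DW² = 3² + 3² − 2·3·3·cos(60°) = 9, so DW = 3.
Step 2: By the inverse law of cosines on triangle BDW: cos(∠BDW) = (3² + 3² − 3²) / (2·3·3) = 9/18 = 0.5, so ∠BDW = 60°.

Therefore, the measure of angle ∠BDW = 60°.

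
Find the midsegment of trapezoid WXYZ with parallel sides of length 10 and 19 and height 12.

The midsegment of a trapezoid = (base1 + base2) / 2
midsegment = (10 + 19) / 2
midsegment = 29 / 2
midsegment = 29/2

29/2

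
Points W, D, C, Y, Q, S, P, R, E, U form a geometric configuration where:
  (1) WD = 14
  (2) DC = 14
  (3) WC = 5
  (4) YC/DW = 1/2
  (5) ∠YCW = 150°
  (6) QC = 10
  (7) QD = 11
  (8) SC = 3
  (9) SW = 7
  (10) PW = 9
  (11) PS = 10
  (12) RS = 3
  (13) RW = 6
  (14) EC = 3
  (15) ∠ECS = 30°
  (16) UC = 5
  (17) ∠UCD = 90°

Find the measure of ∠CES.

Step 1: By the law of cosines on triangle ECS: ES² = 3² + 3² − 2·3·3·cos(30°) = 2.41, so ES ≈ 1.55.
Step 2: By the inverse law of cosines on triangle CES: cos(∠CES) = (3² + 1.55² − 3²) / (2·3·1.55) = 2.41/9.32 = 0.2588, so ∠CES = 75°.

Therefore, the measure of angle ∠CES = 75°.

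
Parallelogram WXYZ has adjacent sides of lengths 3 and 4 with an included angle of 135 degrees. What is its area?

Area = a * b * sin(theta)
Area = 3 * 4 * sin(135 degrees)
Area = 12 * sqrt(2)/2
Area = 6*sqrt(2)

6*sqrt(2)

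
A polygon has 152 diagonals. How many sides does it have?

Using d = n(n - 3)/2, we solve 152 = n(n - 3)/2.
So n(n - 3) = 304.
Testing n = 19: 19 * 16 = 304 = 304. Correct.
The polygon has 19 sides.

19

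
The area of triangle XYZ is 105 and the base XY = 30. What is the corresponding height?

Rearranging the area formula Area = (1/2) * base * height:
height = 2 * Area / base = 2 * 105 / 30 = 7.

7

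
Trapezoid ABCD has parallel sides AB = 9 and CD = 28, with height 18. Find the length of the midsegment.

midsegment = (9 + 28) / 2 = 37 / 2 = 37/2

37/2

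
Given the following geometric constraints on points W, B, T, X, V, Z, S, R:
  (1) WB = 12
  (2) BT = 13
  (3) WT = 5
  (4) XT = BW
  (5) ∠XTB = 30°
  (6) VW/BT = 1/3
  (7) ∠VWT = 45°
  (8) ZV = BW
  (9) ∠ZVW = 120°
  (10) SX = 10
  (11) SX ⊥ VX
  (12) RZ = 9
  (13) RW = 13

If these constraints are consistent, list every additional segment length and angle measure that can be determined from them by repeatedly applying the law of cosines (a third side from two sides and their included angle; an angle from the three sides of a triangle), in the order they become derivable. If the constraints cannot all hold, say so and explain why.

The constraints are consistent. Derivable facts, in order:
After 1 step:
- BX ≈ 6.54
- TV ≈ 3.62
- WZ ≈ 14.66
- ∠BTW = 67.38°
- ∠BWT = 90°
- ∠TBW = 22.62°
After 2 steps:
- ∠BXT = 83.49°
- ∠RWZ = 37.38°
- ∠RZW = 61.28°
- ∠TBX = 66.51°
- ∠TVW = 77.28°
- ∠VTW = 57.72°
- ∠VWZ = 45.16°
- ∠VZW = 14.84°
- ∠WRZ = 81.34°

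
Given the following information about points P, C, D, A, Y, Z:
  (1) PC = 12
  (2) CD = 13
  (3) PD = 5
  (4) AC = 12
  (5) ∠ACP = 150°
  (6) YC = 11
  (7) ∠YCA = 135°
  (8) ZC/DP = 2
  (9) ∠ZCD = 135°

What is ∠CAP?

Step 1: By the law of cosines on triangle ACP: AP² = 12² + 12² − 2·12·12·cos(150°) = 537.42, so AP ≈ 23.18.
Step 2: By the inverse law of cosines on triangle CAP: cos(∠CAP) = (12² + 23.18² − 12²) / (2·12·23.18) = 537.42/556.37 = 0.9659, so ∠CAP = 15°.

Therefore, the measure of angle ∠CAP = 15°.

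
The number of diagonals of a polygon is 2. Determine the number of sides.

Using d = n(n - 3)/2, we solve 2 = n(n - 3)/2.
So n(n - 3) = 4.
Testing n = 4: 4 * 1 = 4 = 4. Correct.
The polygon has 4 sides.

4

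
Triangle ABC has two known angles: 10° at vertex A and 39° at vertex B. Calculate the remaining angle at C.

angle C = 180 - 10 - 39 = 131 degrees.

131 degrees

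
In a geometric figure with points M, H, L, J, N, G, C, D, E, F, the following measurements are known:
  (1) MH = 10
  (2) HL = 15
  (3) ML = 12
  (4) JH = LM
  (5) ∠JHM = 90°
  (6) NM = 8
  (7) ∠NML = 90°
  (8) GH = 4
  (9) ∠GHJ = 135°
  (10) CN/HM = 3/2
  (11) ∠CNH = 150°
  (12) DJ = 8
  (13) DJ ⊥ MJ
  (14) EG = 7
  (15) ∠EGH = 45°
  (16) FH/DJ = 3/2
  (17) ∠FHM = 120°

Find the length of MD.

From the given relations: JH = LM = 12.
Step 1: By the law of cosines on triangle JHM: JM² = 12² + 10² − 2·12·10·cos(90°) = 244, so JM = 2·√61.
Step 2: By the law of cosines on triangle MJD: MD² = (2·√61)² + 8² − 2·2·√61·8·cos(90°) = 308, so MD = 2·√77.

Therefore, the length of MD = 2·√77.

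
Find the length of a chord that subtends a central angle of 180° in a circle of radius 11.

Drop a perpendicular from the center to the chord, bisecting both the chord and the central angle.
Each half-chord = r sin(θ/2) = 11 sin(90°).
The full chord = 2 × 11 × sin(90°) = 22.

22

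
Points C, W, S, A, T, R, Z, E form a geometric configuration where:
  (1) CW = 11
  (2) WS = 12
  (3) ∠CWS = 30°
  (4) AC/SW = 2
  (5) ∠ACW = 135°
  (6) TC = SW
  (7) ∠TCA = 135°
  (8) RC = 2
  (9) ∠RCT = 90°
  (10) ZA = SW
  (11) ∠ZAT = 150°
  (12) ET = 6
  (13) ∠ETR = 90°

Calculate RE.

From the given relations: TC = SW = 12.
Step 1: By the law of cosines on triangle RCT: RT² = 2² + 12² − 2·2·12·cos(90°) = 148, so RT = 2·√37.
Step 2: By the law of cosines on triangle RTE: RE² = (2·√37)² + 6² − 2·2·√37·6·cos(90°) = 184, so RE = 2·√46.

Therefore, the length of RE = 2·√46.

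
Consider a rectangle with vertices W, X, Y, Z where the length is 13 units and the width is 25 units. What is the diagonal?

d = sqrt(13^2 + 25^2) = sqrt(794)

sqrt(794)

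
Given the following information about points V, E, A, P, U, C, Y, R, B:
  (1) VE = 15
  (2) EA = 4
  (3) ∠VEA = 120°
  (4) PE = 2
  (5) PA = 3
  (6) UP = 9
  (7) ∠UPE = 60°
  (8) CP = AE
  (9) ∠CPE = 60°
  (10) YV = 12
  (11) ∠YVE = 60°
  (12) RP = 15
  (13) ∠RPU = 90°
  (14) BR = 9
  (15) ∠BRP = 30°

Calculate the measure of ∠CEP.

From the given relations: CP = AE = 4.
Step 1: By the law of cosines on triangle EPC: EC² = 2² + 4² − 2·2·4·cos(60°) = 12, so EC = 2·√3.
Step 2: By the inverse law of cosines on triangle CEP: cos(∠CEP) = ((2·√3)² + 2² − 4²) / (2·2·√3·2) = 0/13.86 = 0, so ∠CEP = 90°.

Therefore, the measure of angle ∠CEP = 90°.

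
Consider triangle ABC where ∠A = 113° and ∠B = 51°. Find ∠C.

Let angle C = x. Then 113 + 51 + x = 180.
x = 180 - 164 = 16 degrees.

16 degrees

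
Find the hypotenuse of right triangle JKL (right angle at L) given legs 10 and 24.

JK = sqrt(10^2 + 24^2) = sqrt(676) = 26

26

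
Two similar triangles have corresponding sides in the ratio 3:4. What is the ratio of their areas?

The ratio of areas of similar triangles equals the square of the side ratio.
Side ratio = 3:4
Area ratio = (3/4)^2 = 9/16 = 9:16

9:16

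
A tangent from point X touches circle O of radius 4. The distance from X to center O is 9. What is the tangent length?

tangent = √(d² - r²) = √(9² - 4²) = √(81 - 16) = √65 = sqrt(65)

sqrt(65)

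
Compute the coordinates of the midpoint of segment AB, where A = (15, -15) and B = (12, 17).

M = ((x₁ + x₂)/2, (y₁ + y₂)/2)
= ((15 + 12)/2, (-15 + 17)/2)
= (27/2, 2/2) = (27/2, 1)

(27/2, 1)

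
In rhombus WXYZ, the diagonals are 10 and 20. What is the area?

Area of a rhombus = (d1 * d2) / 2
Area = (10 * 20) / 2
Area = 200 / 2
Area = 100

100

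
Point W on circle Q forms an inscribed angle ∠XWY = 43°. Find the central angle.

Central angle = 2 × 43° = 86° (inscribed angle theorem).

86°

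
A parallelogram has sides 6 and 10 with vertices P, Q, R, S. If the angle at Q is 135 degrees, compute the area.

The area of a parallelogram equals the product of two adjacent sides times the sine of the included angle.
This is because the height equals 10 * sin(135°) = 5*sqrt(2).
Area = 6 * 5*sqrt(2) = 30*sqrt(2)

30*sqrt(2)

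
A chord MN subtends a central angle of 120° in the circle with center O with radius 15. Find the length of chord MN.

Chord length = 2r sin(θ/2)
= 2 × 15 × sin(120°/2)
= 2 × 15 × sin(60°)
= 15*sqrt(3)

15*sqrt(3)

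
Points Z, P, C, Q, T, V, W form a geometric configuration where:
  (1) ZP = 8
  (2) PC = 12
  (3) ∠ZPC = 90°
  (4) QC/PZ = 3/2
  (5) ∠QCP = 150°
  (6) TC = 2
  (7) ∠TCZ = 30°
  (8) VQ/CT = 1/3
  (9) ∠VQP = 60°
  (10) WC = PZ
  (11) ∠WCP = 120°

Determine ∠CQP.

From the given relations: QC = 3/2·PZ = 3/2·8 = 12.
Step 1: By the law of cosines on triangle QCP: QP² = 12² + 12² − 2·12·12·cos(150°) = 537.42, so QP ≈ 23.18.
Step 2: By the inverse law of cosines on triangle CQP: cos(∠CQP) = (12² + 23.18² − 12²) / (2·12·23.18) = 537.42/556.37 = 0.9659, so ∠CQP = 15°.

Therefore, the measure of angle ∠CQP = 15°.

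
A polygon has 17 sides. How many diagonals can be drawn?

Total line segments between 17 vertices = C(17,2) = 136.
Subtract the 17 sides: 136 - 17 = 119 diagonals.

119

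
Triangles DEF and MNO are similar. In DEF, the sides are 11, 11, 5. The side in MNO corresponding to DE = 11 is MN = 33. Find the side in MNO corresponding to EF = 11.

Similar triangles have proportional sides. Setting up the proportion:
MN / DE = NO / EF
33 / 11 = NO / 11
NO = 11 * 33 / 11 = 33.

33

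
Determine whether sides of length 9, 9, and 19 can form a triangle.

No.
The triangle inequality is violated: 9 + 9 = 18 ≤ 19.
These lengths cannot form a triangle.

No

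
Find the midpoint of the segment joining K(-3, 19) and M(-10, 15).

The midpoint is the point halfway along the segment.
Move half the horizontal distance: -3 + (-10 - -3)/2 = -3 + -7/2 = -13/2
Move half the vertical distance: 19 + (15 - 19)/2 = 19 + -4/2 = 17
Midpoint = (-13/2, 17)

(-13/2, 17)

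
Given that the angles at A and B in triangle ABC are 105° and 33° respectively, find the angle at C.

By the triangle angle sum property, the three interior angles of any triangle add up to 180°.
We know angle A = 105° and angle B = 33°, so their sum is 138°.
Therefore angle C = 180° - 138° = 42°.

42 degrees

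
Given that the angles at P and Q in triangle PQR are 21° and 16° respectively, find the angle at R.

angle R = 180 - 21 - 16 = 143 degrees.

143 degrees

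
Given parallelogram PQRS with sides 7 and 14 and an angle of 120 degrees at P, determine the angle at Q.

In a parallelogram, consecutive angles are supplementary (sum to 180°).
angle Q = 180 - angle P
angle Q = 180 - 120
angle Q = 60 degrees

60 degrees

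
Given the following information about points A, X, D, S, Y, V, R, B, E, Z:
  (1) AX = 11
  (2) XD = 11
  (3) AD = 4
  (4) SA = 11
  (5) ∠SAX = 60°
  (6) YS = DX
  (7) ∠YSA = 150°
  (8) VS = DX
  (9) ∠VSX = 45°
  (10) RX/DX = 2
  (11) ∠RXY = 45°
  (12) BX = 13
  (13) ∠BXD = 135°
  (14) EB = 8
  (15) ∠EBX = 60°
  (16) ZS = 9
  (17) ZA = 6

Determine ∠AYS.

From the given relations: YS = DX = 11.
Step 1: By the law of cosines on triangle YSA: YA² = 11² + 11² − 2·11·11·cos(150°) = 451.58, so YA ≈ 21.25.
Step 2: By the inverse law of cosines on triangle AYS: cos(∠AYS) = (21.25² + 11² − 11²) / (2·21.25·11) = 451.58/467.51 = 0.9659, so ∠AYS = 15°.

Therefore, the measure of angle ∠AYS = 15°.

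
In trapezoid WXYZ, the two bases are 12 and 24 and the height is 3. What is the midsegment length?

The midsegment of a trapezoid = (base1 + base2) / 2
midsegment = (12 + 24) / 2
midsegment = 36 / 2
midsegment = 18

18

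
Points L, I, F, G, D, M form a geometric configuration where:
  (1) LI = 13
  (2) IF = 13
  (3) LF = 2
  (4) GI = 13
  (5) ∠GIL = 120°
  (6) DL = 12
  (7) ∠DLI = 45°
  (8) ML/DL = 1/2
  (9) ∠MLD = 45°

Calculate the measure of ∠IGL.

Step 1: By the law of cosines on triangle GIL: GL² = 13² + 13² − 2·13·13·cos(120°) = 507, so GL = 13·√3.
Step 2: By the inverse law of cosines on triangle IGL: cos(∠IGL) = (13² + (13·√3)² − 13²) / (2·13·13·√3) = 507/585.43 = 0.866, so ∠IGL = 30°.

Therefore, the measure of angle ∠IGL = 30°.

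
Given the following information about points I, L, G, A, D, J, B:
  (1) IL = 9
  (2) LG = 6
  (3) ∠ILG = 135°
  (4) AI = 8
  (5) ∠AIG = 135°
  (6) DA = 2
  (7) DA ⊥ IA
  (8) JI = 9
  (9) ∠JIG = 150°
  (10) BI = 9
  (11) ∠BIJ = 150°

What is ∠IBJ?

Step 1: By the law of cosines on triangle BIJ: BJ² = 9² + 9² − 2·9·9·cos(150°) = 302.3, so BJ ≈ 17.39.
Step 2: By the inverse law of cosines on triangle IBJ: cos(∠IBJ) = (9² + 17.39² − 9²) / (2·9·17.39) = 302.3/312.96 = 0.9659, so ∠IBJ = 15°.

Therefore, the measure of angle ∠IBJ = 15°.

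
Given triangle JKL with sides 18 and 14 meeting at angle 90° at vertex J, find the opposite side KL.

By the law of cosines: KL^2 = JK^2 + JL^2 - 2*JK*JL*cos(J)
KL^2 = 18^2 + 14^2 - 2*18*14*cos(90°)
KL^2 = 324 + 196 - 504*(0)
KL^2 = 520
KL = 2*sqrt(130)

2*sqrt(130)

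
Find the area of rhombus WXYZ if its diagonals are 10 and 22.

Area = (10 * 22) / 2 = 220 / 2 = 110

110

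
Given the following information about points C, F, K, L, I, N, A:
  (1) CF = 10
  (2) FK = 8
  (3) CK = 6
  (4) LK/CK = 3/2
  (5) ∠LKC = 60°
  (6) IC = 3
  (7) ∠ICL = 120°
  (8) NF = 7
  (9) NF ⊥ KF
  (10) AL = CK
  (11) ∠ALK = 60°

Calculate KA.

From the given relations: LK = 3/2·CK = 3/2·6 = 9; AL = CK = 6.
Step 1: By the law of cosines on triangle KLA: KA² = 9² + 6² − 2·9·6·cos(60°) = 63, so KA = 3·√7.

Therefore, the length of KA = 3·√7.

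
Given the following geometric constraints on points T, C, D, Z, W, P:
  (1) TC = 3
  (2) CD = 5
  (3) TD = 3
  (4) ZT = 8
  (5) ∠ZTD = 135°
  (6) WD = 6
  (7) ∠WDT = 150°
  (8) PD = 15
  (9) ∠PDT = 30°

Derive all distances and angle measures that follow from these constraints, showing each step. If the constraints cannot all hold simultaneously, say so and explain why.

The constraints are consistent.

Step 1: From TD = 3, DW = 6, and ∠TDW = 150°, by the law of cosines:
  TW² = TD² + DW² - 2·TD·DW·cos(150°) = 9 + 36 + 31.18 = 76.18
  TW ≈ 8.73

Step 2: From TD = 3, DP = 15, and ∠TDP = 30°, by the law of cosines:
  TP² = TD² + DP² - 2·TD·DP·cos(30°) = 9 + 225 - 77.94 = 156.1
  TP ≈ 12.49

Step 3: From DT = 3, TZ = 8, and ∠DTZ = 135°, by the law of cosines:
  DZ² = DT² + TZ² - 2·DT·TZ·cos(135°) = 9 + 64 + 33.94 = 106.9
  DZ ≈ 10.34

Step 4: From TC = 3, TD = 3, CD = 5, by the inverse law of cosines:
  cos(∠CTD) = (TC² + TD² - CD²) / (2·TC·TD)
  ∠CTD = 112.89°

Step 5: From CD = 5, CT = 3, DT = 3, by the inverse law of cosines:
  cos(∠DCT) = (CD² + CT² - DT²) / (2·CD·CT)
  ∠DCT = 33.56°

Step 6: From DC = 5, DT = 3, CT = 3, by the inverse law of cosines:
  cos(∠CDT) = (DC² + DT² - CT²) / (2·DC·DT)
  ∠CDT = 33.56°

Step 7: From TD = 3, TP = 12.49, DP = 15, by the inverse law of cosines:
  cos(∠DTP) = (TD² + TP² - DP²) / (2·TD·TP)
  ∠DTP = 143.1°

Step 8: From TD = 3, TW = 8.73, DW = 6, by the inverse law of cosines:
  cos(∠DTW) = (TD² + TW² - DW²) / (2·TD·TW)
  ∠DTW = 20.1°

Step 9: From DT = 3, DZ = 10.34, TZ = 8, by the inverse law of cosines:
  cos(∠TDZ) = (DT² + DZ² - TZ²) / (2·DT·DZ)
  ∠TDZ = 33.16°

Step 10: From ZD = 10.34, ZT = 8, DT = 3, by the inverse law of cosines:
  cos(∠DZT) = (ZD² + ZT² - DT²) / (2·ZD·ZT)
  ∠DZT = 11.84°

Step 11: From WD = 6, WT = 8.73, DT = 3, by the inverse law of cosines:
  cos(∠DWT) = (WD² + WT² - DT²) / (2·WD·WT)
  ∠DWT = 9.9°

Step 12: From PD = 15, PT = 12.49, DT = 3, by the inverse law of cosines:
  cos(∠DPT) = (PD² + PT² - DT²) / (2·PD·PT)
  ∠DPT = 6.9°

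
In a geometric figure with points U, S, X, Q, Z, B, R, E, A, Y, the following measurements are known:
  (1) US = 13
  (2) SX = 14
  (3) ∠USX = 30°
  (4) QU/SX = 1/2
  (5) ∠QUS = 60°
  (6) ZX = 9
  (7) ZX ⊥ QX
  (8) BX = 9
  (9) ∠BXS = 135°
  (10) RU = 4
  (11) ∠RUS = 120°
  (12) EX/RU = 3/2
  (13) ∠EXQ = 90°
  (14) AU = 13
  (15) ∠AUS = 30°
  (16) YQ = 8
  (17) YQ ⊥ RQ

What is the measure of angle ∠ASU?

Step 1: By the law of cosines on triangle SUA: SA² = 13² + 13² − 2·13·13·cos(30°) = 45.28, so SA ≈ 6.73.
Step 2: By the inverse law of cosines on triangle ASU: cos(∠ASU) = (6.73² + 13² − 13²) / (2·6.73·13) = 45.28/174.96 = 0.2588, so ∠ASU = 75°.

Therefore, the measure of angle ∠ASU = 75°.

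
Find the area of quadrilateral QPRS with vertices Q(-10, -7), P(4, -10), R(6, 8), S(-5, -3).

Shoelace: sum of cross terms = 247, Area = (1/2)|247| = 247/2

247/2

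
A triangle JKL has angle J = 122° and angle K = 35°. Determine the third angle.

Let angle L = x. Then 122 + 35 + x = 180.
x = 180 - 157 = 23 degrees.

23 degrees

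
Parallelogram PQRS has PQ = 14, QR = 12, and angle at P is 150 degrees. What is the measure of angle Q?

Opposite sides of a parallelogram are parallel, so consecutive angles form co-interior angles on a transversal.
Co-interior angles sum to 180°, giving angle Q = 180 - 150 = 30 degrees.

30 degrees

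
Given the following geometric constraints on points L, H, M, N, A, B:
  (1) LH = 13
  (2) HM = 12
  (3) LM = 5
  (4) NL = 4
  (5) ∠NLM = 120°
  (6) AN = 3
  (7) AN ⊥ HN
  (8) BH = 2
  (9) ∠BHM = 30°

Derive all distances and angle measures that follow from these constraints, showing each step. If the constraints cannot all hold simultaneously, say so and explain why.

The constraints are consistent.

Step 1: From ML = 5, LN = 4, and ∠MLN = 120°, by the law of cosines:
  MN² = ML² + LN² - 2·ML·LN·cos(120°) = 25 + 16 + 20 = 61
  MN = √61

Step 2: From MH = 12, HB = 2, and ∠MHB = 30°, by the law of cosines:
  MB² = MH² + HB² - 2·MH·HB·cos(30°) = 144 + 4 - 41.57 = 106.4
  MB ≈ 10.32

Step 3: From LH = 13, LM = 5, HM = 12, by the inverse law of cosines:
  cos(∠HLM) = (LH² + LM² - HM²) / (2·LH·LM)
  ∠HLM = 67.38°

Step 4: From HL = 13, HM = 12, LM = 5, by the inverse law of cosines:
  cos(∠LHM) = (HL² + HM² - LM²) / (2·HL·HM)
  ∠LHM = 22.62°

Step 5: From MH = 12, ML = 5, HL = 13, by the inverse law of cosines:
  cos(∠HML) = (MH² + ML² - HL²) / (2·MH·ML)
  ∠HML = 90°

Step 6: From MB = 10.32, MH = 12, BH = 2, by the inverse law of cosines:
  cos(∠BMH) = (MB² + MH² - BH²) / (2·MB·MH)
  ∠BMH = 5.56°

Step 7: From ML = 5, MN = √61, LN = 4, by the inverse law of cosines:
  cos(∠LMN) = (ML² + MN² - LN²) / (2·ML·MN)
  ∠LMN = 26.33°

Step 8: From NL = 4, NM = √61, LM = 5, by the inverse law of cosines:
  cos(∠LNM) = (NL² + NM² - LM²) / (2·NL·NM)
  ∠LNM = 33.67°

Step 9: From BH = 2, BM = 10.32, HM = 12, by the inverse law of cosines:
  cos(∠HBM) = (BH² + BM² - HM²) / (2·BH·BM)
  ∠HBM = 144.44°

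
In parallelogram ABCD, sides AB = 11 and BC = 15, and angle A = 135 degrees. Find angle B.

Consecutive angles are supplementary: angle B = 180 - 135 = 45 degrees.

45 degrees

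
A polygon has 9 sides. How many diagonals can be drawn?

Total line segments between 9 vertices = C(9,2) = 36.
Subtract the 9 sides: 36 - 9 = 27 diagonals.

27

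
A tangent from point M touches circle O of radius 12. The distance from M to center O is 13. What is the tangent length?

The tangent, radius, and line from the external point to the center form a right triangle.
The right angle is where the tangent meets the radius.
By the Pythagorean theorem: tangent² + 12² = 13²
tangent² = 169 - 144 = 25
tangent = 5

5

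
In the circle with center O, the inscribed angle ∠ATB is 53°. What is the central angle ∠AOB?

The inscribed angle theorem states that a central angle is always twice any inscribed angle that subtends the same arc.
Since the inscribed angle is 53°, the central angle = 2 × 53° = 106°.

106°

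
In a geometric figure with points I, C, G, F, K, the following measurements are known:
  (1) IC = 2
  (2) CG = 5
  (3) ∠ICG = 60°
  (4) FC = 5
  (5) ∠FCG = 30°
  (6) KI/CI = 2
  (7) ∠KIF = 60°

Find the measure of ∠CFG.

Step 1: By the law of cosines on triangle FCG: FG² = 5² + 5² − 2·5·5·cos(30°) = 6.7, so FG ≈ 2.59.
Step 2: By the inverse law of cosines on triangle CFG: cos(∠CFG) = (5² + 2.59² − 5²) / (2·5·2.59) = 6.7/25.88 = 0.2588, so ∠CFG = 75°.

Therefore, the measure of angle ∠CFG = 75°.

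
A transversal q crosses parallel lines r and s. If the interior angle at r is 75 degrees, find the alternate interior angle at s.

Alternate interior angles lie on opposite sides of the transversal, between the parallel lines.
By the alternate interior angle theorem, they are equal: 75 degrees.

75 degrees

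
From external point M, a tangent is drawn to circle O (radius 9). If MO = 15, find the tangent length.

Let T be the point of tangency. Then OT ⊥ MT (radius ⊥ tangent).
In right triangle OTM: OM² = OT² + MT²
15² = 9² + MT²
MT² = 144, MT = 12

12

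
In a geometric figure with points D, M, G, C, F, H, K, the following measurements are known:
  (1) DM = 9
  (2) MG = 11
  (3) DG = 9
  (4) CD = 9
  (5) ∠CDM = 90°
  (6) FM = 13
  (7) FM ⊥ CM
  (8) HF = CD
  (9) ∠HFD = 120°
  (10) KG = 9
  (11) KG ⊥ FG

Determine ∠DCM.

Step 1: By the law of cosines on triangle CDM: CM² = 9² + 9² − 2·9·9·cos(90°) = 162, so CM = 9·√2.
Step 2: By the inverse law of cosines on triangle DCM: cos(∠DCM) = (9² + (9·√2)² − 9²) / (2·9·9·√2) = 162/229.1 = 0.7071, so ∠DCM = 45°.

Therefore, the measure of angle ∠DCM = 45°.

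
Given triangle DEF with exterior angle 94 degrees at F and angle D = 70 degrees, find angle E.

angle E = 94 - 70 = 24 degrees (exterior angle theorem).

24 degrees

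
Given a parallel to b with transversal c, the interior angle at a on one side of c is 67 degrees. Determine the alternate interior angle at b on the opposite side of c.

Alternate interior angles formed by parallel lines and a transversal are equal.
The given angle is 67 degrees.
The alternate interior angle = 67 degrees.

67 degrees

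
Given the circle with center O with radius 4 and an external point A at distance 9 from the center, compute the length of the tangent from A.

The tangent, radius, and line from the external point to the center form a right triangle.
The right angle is where the tangent meets the radius.
By the Pythagorean theorem: tangent² + 4² = 9²
tangent² = 81 - 16 = 65
tangent = sqrt(65)

sqrt(65)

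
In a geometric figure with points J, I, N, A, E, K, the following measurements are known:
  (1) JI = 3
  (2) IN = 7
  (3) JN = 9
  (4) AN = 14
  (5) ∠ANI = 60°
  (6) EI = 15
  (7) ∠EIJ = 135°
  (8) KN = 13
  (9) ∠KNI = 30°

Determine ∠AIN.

Step 1: By the law of cosines on triangle INA: IA² = 7² + 14² − 2·7·14·cos(60°) = 147, so IA = 7·√3.
Step 2: By the inverse law of cosines on triangle AIN: cos(∠AIN) = ((7·√3)² + 7² − 14²) / (2·7·√3·7) = 0/169.74 = 0, so ∠AIN = 90°.

Therefore, the measure of angle ∠AIN = 90°.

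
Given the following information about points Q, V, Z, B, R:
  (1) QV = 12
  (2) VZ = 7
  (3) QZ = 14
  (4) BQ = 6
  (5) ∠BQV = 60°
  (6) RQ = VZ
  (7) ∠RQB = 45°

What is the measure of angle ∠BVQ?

Step 1: By the law of cosines on triangle VQB: VB² = 12² + 6² − 2·12·6·cos(60°) = 108, so VB = 6·√3.
Step 2: By the inverse law of cosines on triangle BVQ: cos(∠BVQ) = ((6·√3)² + 12² − 6²) / (2·6·√3·12) = 216/249.42 = 0.866, so ∠BVQ = 30°.

Therefore, the measure of angle ∠BVQ = 30°.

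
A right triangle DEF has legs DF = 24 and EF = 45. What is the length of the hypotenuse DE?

By the Pythagorean theorem: DE^2 = DF^2 + EF^2
DE^2 = 24^2 + 45^2 = 576 + 2025 = 2601
DE = sqrt(2601) = 51

51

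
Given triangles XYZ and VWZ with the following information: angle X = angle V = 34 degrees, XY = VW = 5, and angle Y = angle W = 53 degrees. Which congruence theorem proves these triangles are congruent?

Consider the given information: angle X = angle V = 34 degrees, XY = VW = 5, and angle Y = angle W = 53 degrees
This is not SSS or HL: SSS requires all three pairs of sides, but we don't have that. HL only applies to right triangles with matching hypotenuse and leg.
The correct criterion is ASA. Two pairs of corresponding angles and the included side are equal (Angle-Side-Angle).

ASA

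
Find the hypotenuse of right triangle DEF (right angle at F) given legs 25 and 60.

In a right triangle, the square of the hypotenuse equals the sum of the squares of the two legs.
The legs are 25 and 60, so the hypotenuse = sqrt(625 + 3600) = sqrt(4225) = 65.

65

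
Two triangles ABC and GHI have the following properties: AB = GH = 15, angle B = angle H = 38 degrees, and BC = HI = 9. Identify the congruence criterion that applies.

Consider the given information: AB = GH = 15, angle B = angle H = 38 degrees, and BC = HI = 9
This is not ASA or HL: ASA requires two angles and the side between them. HL only applies to right triangles with matching hypotenuse and leg.
The correct criterion is SAS. Two pairs of corresponding sides and the included angle are equal (Side-Angle-Side).

SAS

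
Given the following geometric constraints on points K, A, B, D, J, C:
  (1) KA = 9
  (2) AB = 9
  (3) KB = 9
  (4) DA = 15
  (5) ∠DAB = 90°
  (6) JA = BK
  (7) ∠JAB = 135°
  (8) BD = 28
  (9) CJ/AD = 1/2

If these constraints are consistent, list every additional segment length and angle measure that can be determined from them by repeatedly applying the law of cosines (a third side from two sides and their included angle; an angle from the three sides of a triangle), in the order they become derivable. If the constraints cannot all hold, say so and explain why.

These constraints are not satisfiable: by the triangle inequality in triangle ABD, (2) AB = 9 and (4) DA = 15 force BD ≤ 9 + 15 = 24, but (8) says BD = 28. No planar figure meets all of them, so nothing further can be derived.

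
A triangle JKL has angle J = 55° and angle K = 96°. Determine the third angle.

The interior angles sum to 180°: angle L = 180 - 55 - 96 = 29°.
The triangle is obtuse (angles 55°, 96°, 29°).

29 degrees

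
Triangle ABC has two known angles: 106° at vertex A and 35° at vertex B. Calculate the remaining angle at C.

By the triangle angle sum property, the three interior angles of any triangle add up to 180°.
We know angle A = 106° and angle B = 35°, so their sum is 141°.
Therefore angle C = 180° - 141° = 39°.

39 degrees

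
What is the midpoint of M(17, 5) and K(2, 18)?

The midpoint is the average of the coordinates:
x: (17 + 2)/2 = 19/2
y: (5 + 18)/2 = 23/2
Midpoint = (19/2, 23/2)

(19/2, 23/2)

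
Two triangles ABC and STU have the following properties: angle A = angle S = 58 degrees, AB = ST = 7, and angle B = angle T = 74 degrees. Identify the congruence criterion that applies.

The given information matches ASA: Two pairs of corresponding angles and the included side are equal (Angle-Side-Angle).

ASA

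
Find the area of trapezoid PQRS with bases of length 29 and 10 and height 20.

A trapezoid's area equals the midsegment times the height.
The midsegment is (29 + 10) / 2 = 39/2.
Area = 39/2 * 20 = 390.

390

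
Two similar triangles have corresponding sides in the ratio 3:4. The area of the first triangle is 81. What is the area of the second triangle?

For similar figures, the area ratio equals the square of the side ratio.
Side ratio (the first triangle to the second triangle) = 3:4, so area ratio = 3^2:4^2 = 9:16.
If the area of the first triangle is 81, then the area of the second triangle = 81 * (16/9) = 144.

144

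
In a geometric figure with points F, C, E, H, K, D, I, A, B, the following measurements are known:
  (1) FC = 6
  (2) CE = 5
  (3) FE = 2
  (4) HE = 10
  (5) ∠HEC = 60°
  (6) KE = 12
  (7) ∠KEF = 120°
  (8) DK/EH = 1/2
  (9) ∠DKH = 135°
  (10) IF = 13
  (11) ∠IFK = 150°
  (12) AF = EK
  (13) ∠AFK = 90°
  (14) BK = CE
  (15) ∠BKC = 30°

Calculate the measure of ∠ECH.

Step 1: By the law of cosines on triangle CEH: CH² = 5² + 10² − 2·5·10·cos(60°) = 75, so CH = 5·√3.
Step 2: By the inverse law of cosines on triangle ECH: cos(∠ECH) = (5² + (5·√3)² − 10²) / (2·5·5·√3) = 0/86.6 = 0, so ∠ECH = 90°.

Therefore, the measure of angle ∠ECH = 90°.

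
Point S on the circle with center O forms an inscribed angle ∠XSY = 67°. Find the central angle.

The inscribed angle theorem states that a central angle is always twice any inscribed angle that subtends the same arc.
Since the inscribed angle is 67°, the central angle = 2 × 67° = 134°.

134°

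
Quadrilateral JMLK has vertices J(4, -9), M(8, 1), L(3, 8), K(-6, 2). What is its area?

Shoelace: sum of cross terms = 237, Area = (1/2)|237| = 237/2

237/2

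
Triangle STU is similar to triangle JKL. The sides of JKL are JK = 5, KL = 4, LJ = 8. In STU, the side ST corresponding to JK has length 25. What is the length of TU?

Since the triangles are similar, the ratio of corresponding sides is constant.
Scale factor k = ST / JK = 25 / 5 = 5
TU = k * KL = 5 * 4 = 20

20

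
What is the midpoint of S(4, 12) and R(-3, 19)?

The midpoint is the point halfway along the segment.
Move half the horizontal distance: 4 + (-3 - 4)/2 = 4 + -7/2 = 1/2
Move half the vertical distance: 12 + (19 - 12)/2 = 12 + 7/2 = 31/2
Midpoint = (1/2, 31/2)

(1/2, 31/2)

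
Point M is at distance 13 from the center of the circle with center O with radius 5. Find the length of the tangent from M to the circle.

The tangent, radius, and line from the external point to the center form a right triangle.
The right angle is where the tangent meets the radius.
By the Pythagorean theorem: tangent² + 5² = 13²
tangent² = 169 - 25 = 144
tangent = 12

12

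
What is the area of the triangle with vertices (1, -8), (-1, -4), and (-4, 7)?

The Shoelace formula computes the area from vertex coordinates by summing cross products.
For vertices (1,-8), (-1,-4), (-4,7):
Signed sum = 1*-4 - -1*-8 + -1*7 - -4*-4 + -4*-8 - 1*7
= -12 + -23 + 25 = -10
Area = (1/2)|-10| = 5.

5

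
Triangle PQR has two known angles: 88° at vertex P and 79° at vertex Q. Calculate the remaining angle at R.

The interior angles sum to 180°: angle R = 180 - 88 - 79 = 13°.
The triangle is acute (angles 88°, 79°, 13°).

13 degrees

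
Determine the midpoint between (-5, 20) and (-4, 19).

M = ((x₁ + x₂)/2, (y₁ + y₂)/2)
= ((-5 + -4)/2, (20 + 19)/2)
= (-9/2, 39/2) = (-9/2, 39/2)

(-9/2, 39/2)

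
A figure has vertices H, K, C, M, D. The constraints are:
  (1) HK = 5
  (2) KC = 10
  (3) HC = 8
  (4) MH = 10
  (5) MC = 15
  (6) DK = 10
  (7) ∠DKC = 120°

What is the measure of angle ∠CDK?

Step 1: By the law of cosines on triangle DKC: DC² = 10² + 10² − 2·10·10·cos(120°) = 300, so DC = 10·√3.
Step 2: By the inverse law of cosines on triangle CDK: cos(∠CDK) = ((10·√3)² + 10² − 10²) / (2·10·√3·10) = 300/346.41 = 0.866, so ∠CDK = 30°.

Therefore, the measure of angle ∠CDK = 30°.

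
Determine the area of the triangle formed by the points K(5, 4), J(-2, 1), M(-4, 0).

Using the Shoelace formula for a triangle:
Area = (1/2)|x0(y1 - y2) + x1(y2 - y0) + x2(y0 - y1)|
Area = (1/2)|5(1 - 0) + -2(0 - 4) + -4(4 - 1)|
Area = (1/2)|5 + 8 + -12|
Area = (1/2)|1|
Area = (1/2)(1)
Area = 1/2

1/2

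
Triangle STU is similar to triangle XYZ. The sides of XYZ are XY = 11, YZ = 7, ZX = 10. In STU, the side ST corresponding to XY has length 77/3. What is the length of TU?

Since the triangles are similar, the ratio of corresponding sides is constant.
Scale factor k = ST / XY = 77/3 / 11 = 7/3
TU = k * YZ = 7/3 * 7 = 49/3

49/3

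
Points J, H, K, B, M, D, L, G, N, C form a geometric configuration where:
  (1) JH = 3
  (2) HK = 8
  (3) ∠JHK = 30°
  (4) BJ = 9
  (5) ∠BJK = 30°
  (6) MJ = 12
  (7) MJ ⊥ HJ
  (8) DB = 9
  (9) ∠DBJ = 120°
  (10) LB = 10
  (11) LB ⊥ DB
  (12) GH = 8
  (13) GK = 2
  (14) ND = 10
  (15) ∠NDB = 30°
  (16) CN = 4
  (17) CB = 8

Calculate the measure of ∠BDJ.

Step 1: By the law of cosines on triangle DBJ: DJ² = 9² + 9² − 2·9·9·cos(120°) = 243, so DJ = 9·√3.
Step 2: By the inverse law of cosines on triangle BDJ: cos(∠BDJ) = (9² + (9·√3)² − 9²) / (2·9·9·√3) = 243/280.59 = 0.866, so ∠BDJ = 30°.

Therefore, the measure of angle ∠BDJ = 30°.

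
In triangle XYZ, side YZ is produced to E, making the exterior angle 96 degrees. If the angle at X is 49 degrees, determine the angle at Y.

The exterior angle theorem states that an exterior angle equals the sum of the two non-adjacent interior angles.
So 96 = 49 + angle Y, which gives angle Y = 96 - 49 = 47 degrees.

47 degrees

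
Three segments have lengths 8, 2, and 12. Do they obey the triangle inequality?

Check the triangle inequality: 8 + 2 = 10 ≤ 12.
Since the sum of two sides does not exceed the third, no triangle can be formed.

No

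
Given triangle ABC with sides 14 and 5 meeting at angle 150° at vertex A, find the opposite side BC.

Law of cosines: BC^2 = 14^2 + 5^2 - 2(14)(5)cos(150°) = 70*sqrt(3) + 221, so BC = sqrt(70*sqrt(3) + 221).

sqrt(70*sqrt(3) + 221)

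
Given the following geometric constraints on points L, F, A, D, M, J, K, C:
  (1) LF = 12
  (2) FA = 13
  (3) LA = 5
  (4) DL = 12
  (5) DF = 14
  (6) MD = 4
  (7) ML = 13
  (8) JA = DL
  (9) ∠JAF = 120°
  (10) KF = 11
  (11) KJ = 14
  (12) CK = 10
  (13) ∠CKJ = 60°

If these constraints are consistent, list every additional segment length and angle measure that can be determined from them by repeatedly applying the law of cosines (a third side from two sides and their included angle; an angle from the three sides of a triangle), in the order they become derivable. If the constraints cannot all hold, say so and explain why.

The constraints are consistent. Derivable facts, in order:
After 1 step:
- FJ ≈ 21.66
- JC = 2·√39
- ∠AFL = 22.62°
- ∠ALF = 90°
- ∠DFL = 54.31°
- ∠DLF = 71.37°
- ∠DLM = 17.84°
- ∠DML = 66.78°
- ∠FAL = 67.38°
- ∠FDL = 54.31°
- ∠LDM = 95.38°
After 2 steps:
- ∠AFJ = 28.68°
- ∠AJF = 31.32°
- ∠CJK = 43.9°
- ∠FJK = 26.22°
- ∠FKJ = 119.57°
- ∠JCK = 76.1°
- ∠JFK = 34.21°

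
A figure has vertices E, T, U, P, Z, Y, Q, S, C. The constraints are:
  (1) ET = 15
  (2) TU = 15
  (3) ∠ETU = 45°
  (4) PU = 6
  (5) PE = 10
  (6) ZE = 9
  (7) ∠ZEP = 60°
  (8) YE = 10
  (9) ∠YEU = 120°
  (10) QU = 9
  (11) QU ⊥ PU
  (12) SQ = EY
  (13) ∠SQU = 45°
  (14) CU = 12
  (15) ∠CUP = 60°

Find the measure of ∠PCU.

Step 1: By the law of cosines on triangle CUP: CP² = 12² + 6² − 2·12·6·cos(60°) = 108, so CP = 6·√3.
Step 2: By the inverse law of cosines on triangle PCU: cos(∠PCU) = ((6·√3)² + 12² − 6²) / (2·6·√3·12) = 216/249.42 = 0.866, so ∠PCU = 30°.

Therefore, the measure of angle ∠PCU = 30°.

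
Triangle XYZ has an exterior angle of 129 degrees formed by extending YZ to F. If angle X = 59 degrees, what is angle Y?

angle Y = 129 - 59 = 70 degrees (exterior angle theorem).

70 degrees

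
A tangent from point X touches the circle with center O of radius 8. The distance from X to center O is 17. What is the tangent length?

Let T be the point of tangency. Then OT ⊥ XT (radius ⊥ tangent).
In right triangle OTX: OX² = OT² + XT²
17² = 8² + XT²
XT² = 225, XT = 15

15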